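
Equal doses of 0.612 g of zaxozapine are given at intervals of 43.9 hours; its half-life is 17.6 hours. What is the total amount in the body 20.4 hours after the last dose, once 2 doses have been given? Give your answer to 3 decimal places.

The 2 doses were given 64.3, 20.4 hours ago.
Total = 0.612·(1/2)^(64.3/17.6) + 0.612·(1/2)^(20.4/17.6)
      = 0.048637 + 0.27405 ≈ 0.32269 g.

0.323 g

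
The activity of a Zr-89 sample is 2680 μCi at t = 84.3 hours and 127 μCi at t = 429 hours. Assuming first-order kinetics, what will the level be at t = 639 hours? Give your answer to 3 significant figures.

19.8 μCi

Over Δt = 429 − 84.3 = 344.7 hours, the level fell by a factor of 2680/127 ≈ 21.102.
n = log₂(21.102) ≈ 4.3993 half-lives, so t½ = 344.7/4.3993 ≈ 78.353 hours.
From t = 429 to t = 639: 127 × (1/2)^((639−429)/78.353) ≈ 19.815 μCi.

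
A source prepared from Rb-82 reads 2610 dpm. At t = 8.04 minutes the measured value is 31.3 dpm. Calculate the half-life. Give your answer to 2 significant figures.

1.3 minutes

A/A₀ = 31.3/2610 ≈ 0.011992.
n = log₂(83.387) ≈ 6.3817 half-lives elapsed in 8.04 minutes.
t½ = 8.04/6.3817 ≈ 1.2598 minutes.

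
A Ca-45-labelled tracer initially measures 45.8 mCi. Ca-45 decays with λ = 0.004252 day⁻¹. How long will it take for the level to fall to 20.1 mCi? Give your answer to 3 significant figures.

t½ = ln 2 / λ = 0.69315 / 0.004252 ≈ 163.02 days.
Fraction remaining = 20.1/45.8 ≈ 0.43886.
n = log₂(45.8/20.1) = ln(2.2786)/ln 2 ≈ 1.1882 half-lives.
t = n × t½ = 1.1882 × 163.02 ≈ 193.69 days.

194 days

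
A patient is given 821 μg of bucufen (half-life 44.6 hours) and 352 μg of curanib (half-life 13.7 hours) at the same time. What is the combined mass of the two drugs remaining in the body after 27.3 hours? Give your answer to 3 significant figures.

626 μg

bucufen: 821 × (1/2)^(27.3/44.6) = 821 × (1/2)^0.61211 ≈ 537.13 μg.
curanib: 352 × (1/2)^(27.3/13.7) = 352 × (1/2)^1.9927 ≈ 88.446 μg.
Total = 537.13 + 88.446 ≈ 625.58 μg.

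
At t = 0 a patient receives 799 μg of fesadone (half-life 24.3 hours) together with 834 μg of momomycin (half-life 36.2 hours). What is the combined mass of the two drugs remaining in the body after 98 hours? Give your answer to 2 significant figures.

fesadone: 799 × (1/2)^(98/24.3) = 799 × (1/2)^4.0329 ≈ 48.811 μg.
momomycin: 834 × (1/2)^(98/36.2) = 834 × (1/2)^2.7072 ≈ 127.71 μg.
Total = 48.811 + 127.71 ≈ 176.52 μg.

180 μg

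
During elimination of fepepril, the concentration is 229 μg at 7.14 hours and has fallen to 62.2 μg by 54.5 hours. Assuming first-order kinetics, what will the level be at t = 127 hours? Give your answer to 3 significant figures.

8.46 μg

Over Δt = 54.5 − 7.14 = 47.36 hours, the level fell by a factor of 229/62.2 ≈ 3.6817.
n = log₂(3.6817) ≈ 1.8804 half-lives, so t½ = 47.36/1.8804 ≈ 25.187 hours.
From t = 54.5 to t = 127: 62.2 × (1/2)^((127−54.5)/25.187) ≈ 8.4581 μg.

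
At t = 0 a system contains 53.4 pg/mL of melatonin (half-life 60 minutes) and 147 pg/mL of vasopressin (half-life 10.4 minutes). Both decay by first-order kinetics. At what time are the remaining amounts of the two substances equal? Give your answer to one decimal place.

18.4 minutes

Set 53.4·(1/2)^(t/60) = 147·(1/2)^(t/10.4).
Taking log₂: log₂(53.4/147) = t·(1/60 − 1/10.4).
log₂(0.36327) = -1.4609; 1/60 − 1/10.4 = -0.079487.
t = -1.4609 / -0.079487 ≈ 18.379 minutes.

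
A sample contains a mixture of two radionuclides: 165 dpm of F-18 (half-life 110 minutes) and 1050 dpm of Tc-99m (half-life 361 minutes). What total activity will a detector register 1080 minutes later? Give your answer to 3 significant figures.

F-18: 165 × (1/2)^(1080/110) = 165 × (1/2)^9.8182 ≈ 0.18277 dpm.
Tc-99m: 1050 × (1/2)^(1080/361) = 1050 × (1/2)^2.9917 ≈ 132.01 dpm.
Total = 0.18277 + 132.01 ≈ 132.19 dpm.

132 dpm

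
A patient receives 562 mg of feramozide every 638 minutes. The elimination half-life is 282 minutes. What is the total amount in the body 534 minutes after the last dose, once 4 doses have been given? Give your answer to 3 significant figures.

191 mg

The 4 doses were given 2448, 1810, 1172, 534 minutes ago.
Total = 562·(1/2)^(2448/282) + 562·(1/2)^(1810/282) + 562·(1/2)^(1172/282) + 562·(1/2)^(534/282)
      = 1.3694 + 6.5704 + 31.524 + 151.25 ≈ 190.72 mg.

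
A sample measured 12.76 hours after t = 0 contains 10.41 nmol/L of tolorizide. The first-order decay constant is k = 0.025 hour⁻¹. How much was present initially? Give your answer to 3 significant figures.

14.3 nmol/L

t½ = ln 2 / k = 0.69315 / 0.025 ≈ 27.726 hours.
Number of half-lives elapsed: n = 12.76/27.726 ≈ 0.46022.
A₀ = A × 2^n = 10.41 × 2^0.46022 = 10.41 × 1.3758 ≈ 14.322 nmol/L.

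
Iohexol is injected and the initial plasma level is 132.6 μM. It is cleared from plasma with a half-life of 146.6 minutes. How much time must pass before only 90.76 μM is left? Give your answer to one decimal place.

Fraction remaining = 90.76/132.6 ≈ 0.68446.
n = log₂(132.6/90.76) = ln(1.461)/ln 2 ≈ 0.54695 half-lives.
t = n × t½ = 0.54695 × 146.6 ≈ 80.183 minutes.

80.2 minutes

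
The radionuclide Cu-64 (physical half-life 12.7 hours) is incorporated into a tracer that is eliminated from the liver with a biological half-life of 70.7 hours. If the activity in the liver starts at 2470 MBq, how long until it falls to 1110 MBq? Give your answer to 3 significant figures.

1/t_eff = 1/t_phys + 1/t_biol = 1/12.7 + 1/70.7 = 0.092884 per hour.
t_eff = 12.7 × 70.7 / (12.7 + 70.7) ≈ 10.766 hours.
n = log₂(2470/1110) ≈ 1.154; t = 1.154 × 10.766 ≈ 12.424 hours.

12.4 hours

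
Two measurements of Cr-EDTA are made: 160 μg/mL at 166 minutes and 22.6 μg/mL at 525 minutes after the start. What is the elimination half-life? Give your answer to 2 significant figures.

Over Δt = 525 − 166 = 359 minutes, the level fell by a factor of 160/22.6 ≈ 7.0796.
n = log₂(7.0796) ≈ 2.8237 half-lives, so t½ = 359/2.8237 ≈ 127.14 minutes.

130 minutes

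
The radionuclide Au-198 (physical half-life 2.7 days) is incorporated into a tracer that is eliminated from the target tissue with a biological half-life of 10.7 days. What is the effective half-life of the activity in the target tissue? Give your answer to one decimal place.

2.2 days

1/t_eff = 1/t_phys + 1/t_biol = 1/2.7 + 1/10.7 = 0.46383 per day.
t_eff = 2.7 × 10.7 / (2.7 + 10.7) ≈ 2.156 days.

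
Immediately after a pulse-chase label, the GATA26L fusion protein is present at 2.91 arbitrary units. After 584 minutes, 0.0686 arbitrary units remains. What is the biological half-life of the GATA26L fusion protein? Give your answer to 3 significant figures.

108 minutes

A/A₀ = 0.0686/2.91 ≈ 0.023574.
n = log₂(42.42) ≈ 5.4067 half-lives elapsed in 584 minutes.
t½ = 584/5.4067 ≈ 108.01 minutes.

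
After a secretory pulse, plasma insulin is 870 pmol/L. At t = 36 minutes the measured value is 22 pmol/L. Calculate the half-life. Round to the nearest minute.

A/A₀ = 22/870 ≈ 0.025287.
n = log₂(39.545) ≈ 5.3054 half-lives elapsed in 36 minutes.
t½ = 36/5.3054 ≈ 6.7855 minutes.

7 minutes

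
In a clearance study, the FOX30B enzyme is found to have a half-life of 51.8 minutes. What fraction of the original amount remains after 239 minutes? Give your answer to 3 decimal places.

n = 239/51.8 ≈ 4.6139 half-lives.
Fraction remaining = (1/2)^4.6139 ≈ 0.040839.

0.041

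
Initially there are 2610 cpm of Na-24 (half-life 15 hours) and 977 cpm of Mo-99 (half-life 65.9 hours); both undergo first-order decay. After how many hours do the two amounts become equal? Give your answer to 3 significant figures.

27.5 hours

Set 2610·(1/2)^(t/15) = 977·(1/2)^(t/65.9).
Taking log₂: log₂(2610/977) = t·(1/15 − 1/65.9).
log₂(2.6714) = 1.4176; 1/15 − 1/65.9 = 0.051492.
t = 1.4176 / 0.051492 ≈ 27.531 hours.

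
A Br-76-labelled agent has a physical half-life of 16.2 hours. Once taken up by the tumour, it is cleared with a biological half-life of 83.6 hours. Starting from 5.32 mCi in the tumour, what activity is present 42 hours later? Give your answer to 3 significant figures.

0.623 mCi

1/t_eff = 1/t_phys + 1/t_biol = 1/16.2 + 1/83.6 = 0.07369 per hour.
t_eff = 16.2 × 83.6 / (16.2 + 83.6) ≈ 13.57 hours.
Remaining = 5.32 × (1/2)^(42/13.57) = 5.32 × (1/2)^3.095 ≈ 0.62263 mCi.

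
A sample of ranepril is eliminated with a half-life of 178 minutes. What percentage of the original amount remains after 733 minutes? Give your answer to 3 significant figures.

5.76%

n = 733/178 ≈ 4.118 half-lives.
Fraction remaining = (1/2)^4.118 ≈ 0.057592, i.e. 5.7592%.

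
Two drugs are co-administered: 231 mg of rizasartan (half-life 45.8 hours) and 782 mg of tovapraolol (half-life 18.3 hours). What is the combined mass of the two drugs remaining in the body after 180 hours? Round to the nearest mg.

rizasartan: 231 × (1/2)^(180/45.8) = 231 × (1/2)^3.9301 ≈ 15.154 mg.
tovapraolol: 782 × (1/2)^(180/18.3) = 782 × (1/2)^9.8361 ≈ 0.85557 mg.
Total = 15.154 + 0.85557 ≈ 16.009 mg.

16 mg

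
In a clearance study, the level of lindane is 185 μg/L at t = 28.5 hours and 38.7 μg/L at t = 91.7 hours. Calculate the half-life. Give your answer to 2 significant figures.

Over Δt = 91.7 − 28.5 = 63.2 hours, the level fell by a factor of 185/38.7 ≈ 4.7804.
n = log₂(4.7804) ≈ 2.2571 half-lives, so t½ = 63.2/2.2571 ≈ 28 hours.

28 hours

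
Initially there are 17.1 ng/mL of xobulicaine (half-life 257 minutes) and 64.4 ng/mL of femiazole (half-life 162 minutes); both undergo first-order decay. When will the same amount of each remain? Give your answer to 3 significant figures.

Set 17.1·(1/2)^(t/257) = 64.4·(1/2)^(t/162).
Taking log₂: log₂(17.1/64.4) = t·(1/257 − 1/162).
log₂(0.26553) = -1.9131; 1/257 − 1/162 = -0.0022818.
t = -1.9131 / -0.0022818 ≈ 838.41 minutes.

838 minutes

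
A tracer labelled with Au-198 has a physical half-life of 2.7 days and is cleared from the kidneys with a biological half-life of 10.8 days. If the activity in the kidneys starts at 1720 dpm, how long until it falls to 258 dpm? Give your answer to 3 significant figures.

1/t_eff = 1/t_phys + 1/t_biol = 1/2.7 + 1/10.8 = 0.46296 per day.
t_eff = 2.7 × 10.8 / (2.7 + 10.8) ≈ 2.16 days.
n = log₂(1720/258) ≈ 2.737; t = 2.737 × 2.16 ≈ 5.9118 days.

5.91 days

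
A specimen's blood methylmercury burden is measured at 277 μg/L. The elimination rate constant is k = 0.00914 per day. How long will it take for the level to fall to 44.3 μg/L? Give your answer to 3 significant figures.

201 days

t½ = ln 2 / k = 0.69315 / 0.00914 ≈ 75.837 days.
Fraction remaining = 44.3/277 ≈ 0.15993.
n = log₂(277/44.3) = ln(6.2528)/ln 2 ≈ 2.6445 half-lives.
t = n × t½ = 2.6445 × 75.837 ≈ 200.55 days.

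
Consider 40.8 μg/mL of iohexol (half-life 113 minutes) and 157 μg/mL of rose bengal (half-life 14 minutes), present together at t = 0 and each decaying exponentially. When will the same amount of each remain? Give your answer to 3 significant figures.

31.1 minutes

Set 40.8·(1/2)^(t/113) = 157·(1/2)^(t/14).
Taking log₂: log₂(40.8/157) = t·(1/113 − 1/14).
log₂(0.25987) = -1.9441; 1/113 − 1/14 = -0.062579.
t = -1.9441 / -0.062579 ≈ 31.067 minutes.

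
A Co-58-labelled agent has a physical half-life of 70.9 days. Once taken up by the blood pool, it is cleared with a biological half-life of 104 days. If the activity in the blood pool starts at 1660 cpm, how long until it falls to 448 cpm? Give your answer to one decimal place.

79.7 days

1/t_eff = 1/t_phys + 1/t_biol = 1/70.9 + 1/104 = 0.02372 per day.
t_eff = 70.9 × 104 / (70.9 + 104) ≈ 42.159 days.
n = log₂(1660/448) ≈ 1.8896; t = 1.8896 × 42.159 ≈ 79.664 days.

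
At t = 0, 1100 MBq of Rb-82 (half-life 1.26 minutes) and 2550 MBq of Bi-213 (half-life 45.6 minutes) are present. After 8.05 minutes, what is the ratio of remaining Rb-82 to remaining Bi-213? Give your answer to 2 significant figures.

0.0058

Rb-82: 1100 × (1/2)^(8.05/1.26) = 1100 × (1/2)^6.3889 ≈ 13.126 MBq.
Bi-213: 2550 × (1/2)^(8.05/45.6) = 2550 × (1/2)^0.17654 ≈ 2256.3 MBq.
Ratio ≈ 13.126 / 2256.3 ≈ 0.0058177.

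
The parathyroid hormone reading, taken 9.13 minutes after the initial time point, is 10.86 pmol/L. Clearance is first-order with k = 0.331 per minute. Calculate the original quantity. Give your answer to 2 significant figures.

220 pmol/L

t½ = ln 2 / k = 0.69315 / 0.331 ≈ 2.0941 minutes.
Number of half-lives elapsed: n = 9.13/2.0941 ≈ 4.3599.
A₀ = A × 2^n = 10.86 × 2^4.3599 = 10.86 × 20.533 ≈ 222.99 pmol/L.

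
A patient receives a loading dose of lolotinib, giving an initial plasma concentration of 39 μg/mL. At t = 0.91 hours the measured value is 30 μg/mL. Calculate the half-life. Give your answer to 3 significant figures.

2.40 hours

A/A₀ = 30/39 ≈ 0.76923.
n = log₂(1.3) ≈ 0.37851 half-lives elapsed in 0.91 hours.
t½ = 0.91/0.37851 ≈ 2.4042 hours.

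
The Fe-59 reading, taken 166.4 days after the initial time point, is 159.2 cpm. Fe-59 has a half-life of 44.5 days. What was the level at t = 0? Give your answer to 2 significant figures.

Number of half-lives elapsed: n = 166.4/44.5 ≈ 3.7393.
A₀ = A × 2^n = 159.2 × 2^3.7393 = 159.2 × 13.355 ≈ 2126.1 cpm.

2100 cpm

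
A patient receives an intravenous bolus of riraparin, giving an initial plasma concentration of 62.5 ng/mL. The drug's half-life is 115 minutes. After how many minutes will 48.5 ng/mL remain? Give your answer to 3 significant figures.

42.1 minutes

Fraction remaining = 48.5/62.5 ≈ 0.776.
n = log₂(62.5/48.5) = ln(1.2887)/ln 2 ≈ 0.36587 half-lives.
t = n × t½ = 0.36587 × 115 ≈ 42.075 minutes.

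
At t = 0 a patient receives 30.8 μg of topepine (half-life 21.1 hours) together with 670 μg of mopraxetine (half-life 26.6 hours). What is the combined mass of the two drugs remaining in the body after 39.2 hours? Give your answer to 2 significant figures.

250 μg

topepine: 30.8 × (1/2)^(39.2/21.1) = 30.8 × (1/2)^1.8578 ≈ 8.4975 μg.
mopraxetine: 670 × (1/2)^(39.2/26.6) = 670 × (1/2)^1.4737 ≈ 241.24 μg.
Total = 8.4975 + 241.24 ≈ 249.74 μg.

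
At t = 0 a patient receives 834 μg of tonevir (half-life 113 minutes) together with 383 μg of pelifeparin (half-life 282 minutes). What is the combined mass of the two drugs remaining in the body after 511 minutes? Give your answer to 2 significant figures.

tonevir: 834 × (1/2)^(511/113) = 834 × (1/2)^4.5221 ≈ 36.297 μg.
pelifeparin: 383 × (1/2)^(511/282) = 383 × (1/2)^1.8121 ≈ 109.07 μg.
Total = 36.297 + 109.07 ≈ 145.37 μg.

150 μg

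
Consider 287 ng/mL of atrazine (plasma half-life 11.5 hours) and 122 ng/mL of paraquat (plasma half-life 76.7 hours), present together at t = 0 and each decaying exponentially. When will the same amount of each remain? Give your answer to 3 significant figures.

16.7 hours

Set 287·(1/2)^(t/11.5) = 122·(1/2)^(t/76.7).
Taking log₂: log₂(287/122) = t·(1/11.5 − 1/76.7).
log₂(2.3525) = 1.2342; 1/11.5 − 1/76.7 = 0.073919.
t = 1.2342 / 0.073919 ≈ 16.696 hours.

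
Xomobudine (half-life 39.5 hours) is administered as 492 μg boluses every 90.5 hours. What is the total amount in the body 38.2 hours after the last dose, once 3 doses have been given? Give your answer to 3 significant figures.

The 3 doses were given 219.2, 128.7, 38.2 hours ago.
Total = 492·(1/2)^(219.2/39.5) + 492·(1/2)^(128.7/39.5) + 492·(1/2)^(38.2/39.5)
      = 10.506 + 51.421 + 251.68 ≈ 313.6 μg.

314 μg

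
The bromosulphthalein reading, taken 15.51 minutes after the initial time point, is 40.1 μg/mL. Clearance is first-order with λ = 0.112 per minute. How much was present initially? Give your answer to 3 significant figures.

t½ = ln 2 / λ = 0.69315 / 0.112 ≈ 6.1888 minutes.
Number of half-lives elapsed: n = 15.51/6.1888 ≈ 2.5061.
A₀ = A × 2^n = 40.1 × 2^2.5061 = 40.1 × 5.681 ≈ 227.81 μg/mL.

228 μg/mL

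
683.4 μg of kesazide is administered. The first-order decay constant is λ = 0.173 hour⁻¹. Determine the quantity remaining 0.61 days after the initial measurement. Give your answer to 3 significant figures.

54.3 μg

t½ = ln 2 / λ = 0.69315 / 0.173 ≈ 4.0066 hours.
Convert the elapsed time: 0.61 days = 14.64 hours.
Number of half-lives: n = 14.64/4.0066 ≈ 3.6539.
Remaining = 683.4 × (1/2)^3.6539 = 683.4 × 0.079443 ≈ 54.291 μg.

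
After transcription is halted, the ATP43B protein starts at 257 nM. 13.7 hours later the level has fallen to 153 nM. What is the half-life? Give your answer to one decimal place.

A/A₀ = 153/257 ≈ 0.59533.
n = log₂(1.6797) ≈ 0.74824 half-lives elapsed in 13.7 hours.
t½ = 13.7/0.74824 ≈ 18.31 hours.

18.3 hours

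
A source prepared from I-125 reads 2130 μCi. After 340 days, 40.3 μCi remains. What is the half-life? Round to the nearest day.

59 days

A/A₀ = 40.3/2130 ≈ 0.01892.
n = log₂(52.854) ≈ 5.7239 half-lives elapsed in 340 days.
t½ = 340/5.7239 ≈ 59.4 days.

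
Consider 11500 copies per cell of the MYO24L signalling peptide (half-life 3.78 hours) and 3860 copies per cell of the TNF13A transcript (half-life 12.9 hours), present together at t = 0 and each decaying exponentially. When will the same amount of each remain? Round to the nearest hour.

Set 11500·(1/2)^(t/3.78) = 3860·(1/2)^(t/12.9).
Taking log₂: log₂(11500/3860) = t·(1/3.78 − 1/12.9).
log₂(2.9793) = 1.575; 1/3.78 − 1/12.9 = 0.18703.
t = 1.575 / 0.18703 ≈ 8.4209 hours.

8 hours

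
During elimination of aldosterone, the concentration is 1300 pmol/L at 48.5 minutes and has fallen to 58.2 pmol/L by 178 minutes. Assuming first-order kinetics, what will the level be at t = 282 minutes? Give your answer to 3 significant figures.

4.80 pmol/L

Over Δt = 178 − 48.5 = 129.5 minutes, the level fell by a factor of 1300/58.2 ≈ 22.337.
n = log₂(22.337) ≈ 4.4813 half-lives, so t½ = 129.5/4.4813 ≈ 28.898 minutes.
From t = 178 to t = 282: 58.2 × (1/2)^((282−178)/28.898) ≈ 4.8033 pmol/L.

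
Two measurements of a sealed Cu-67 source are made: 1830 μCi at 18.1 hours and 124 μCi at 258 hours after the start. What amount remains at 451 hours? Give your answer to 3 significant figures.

Over Δt = 258 − 18.1 = 239.9 hours, the level fell by a factor of 1830/124 ≈ 14.758.
n = log₂(14.758) ≈ 3.8834 half-lives, so t½ = 239.9/3.8834 ≈ 61.775 hours.
From t = 258 to t = 451: 124 × (1/2)^((451−258)/61.775) ≈ 14.221 μCi.

14.2 μCi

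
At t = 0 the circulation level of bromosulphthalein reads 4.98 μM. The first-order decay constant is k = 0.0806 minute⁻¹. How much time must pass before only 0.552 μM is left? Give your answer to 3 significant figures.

27.3 minutes

t½ = ln 2 / k = 0.69315 / 0.0806 ≈ 8.5998 minutes.
Fraction remaining = 0.552/4.98 ≈ 0.11084.
n = log₂(4.98/0.552) = ln(9.0217)/ln 2 ≈ 3.1734 half-lives.
t = n × t½ = 3.1734 × 8.5998 ≈ 27.291 minutes.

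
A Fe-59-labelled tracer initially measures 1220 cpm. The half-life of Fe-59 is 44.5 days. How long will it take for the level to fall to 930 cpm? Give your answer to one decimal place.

Fraction remaining = 930/1220 ≈ 0.7623.
n = log₂(1220/930) = ln(1.3118)/ln 2 ≈ 0.39158 half-lives.
t = n × t½ = 0.39158 × 44.5 ≈ 17.425 days.

17.4 days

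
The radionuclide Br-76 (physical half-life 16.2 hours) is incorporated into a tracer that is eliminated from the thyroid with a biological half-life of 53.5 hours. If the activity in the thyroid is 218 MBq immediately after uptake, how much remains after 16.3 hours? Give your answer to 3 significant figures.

1/t_eff = 1/t_phys + 1/t_biol = 1/16.2 + 1/53.5 = 0.08042 per hour.
t_eff = 16.2 × 53.5 / (16.2 + 53.5) ≈ 12.435 hours.
Remaining = 218 × (1/2)^(16.3/12.435) = 218 × (1/2)^1.3108 ≈ 87.872 MBq.

87.9 MBq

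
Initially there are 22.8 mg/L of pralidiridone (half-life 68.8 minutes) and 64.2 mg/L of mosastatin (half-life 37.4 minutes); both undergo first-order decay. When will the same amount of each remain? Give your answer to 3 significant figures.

Set 22.8·(1/2)^(t/68.8) = 64.2·(1/2)^(t/37.4).
Taking log₂: log₂(22.8/64.2) = t·(1/68.8 − 1/37.4).
log₂(0.35514) = -1.4935; 1/68.8 − 1/37.4 = -0.012203.
t = -1.4935 / -0.012203 ≈ 122.39 minutes.

122 minutes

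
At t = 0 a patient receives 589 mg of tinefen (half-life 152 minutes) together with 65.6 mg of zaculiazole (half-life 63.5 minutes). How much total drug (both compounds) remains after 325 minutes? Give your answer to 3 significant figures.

136 mg

tinefen: 589 × (1/2)^(325/152) = 589 × (1/2)^2.1382 ≈ 133.8 mg.
zaculiazole: 65.6 × (1/2)^(325/63.5) = 65.6 × (1/2)^5.1181 ≈ 1.8889 mg.
Total = 133.8 + 1.8889 ≈ 135.69 mg.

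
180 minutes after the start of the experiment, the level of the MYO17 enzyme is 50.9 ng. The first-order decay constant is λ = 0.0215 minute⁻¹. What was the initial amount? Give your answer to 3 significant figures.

t½ = ln 2 / λ = 0.69315 / 0.0215 ≈ 32.239 minutes.
Number of half-lives elapsed: n = 180/32.239 ≈ 5.5832.
A₀ = A × 2^n = 50.9 × 2^5.5832 = 50.9 × 47.942 ≈ 2440.3 ng.

2440 ng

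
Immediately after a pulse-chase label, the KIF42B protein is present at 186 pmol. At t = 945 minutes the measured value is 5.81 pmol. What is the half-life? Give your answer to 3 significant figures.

189 minutes

A/A₀ = 5.81/186 ≈ 0.031237.
n = log₂(32.014) ≈ 5.0006 half-lives elapsed in 945 minutes.
t½ = 945/5.0006 ≈ 188.98 minutes.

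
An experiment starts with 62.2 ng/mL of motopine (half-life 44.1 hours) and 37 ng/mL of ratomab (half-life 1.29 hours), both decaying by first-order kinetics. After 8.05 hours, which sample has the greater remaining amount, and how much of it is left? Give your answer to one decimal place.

motopine, 54.8 ng/mL

motopine: 62.2 × (1/2)^0.18254 ≈ 54.808 ng/mL.
ratomab: 37 × (1/2)^6.2403 ≈ 0.48942 ng/mL.
Motopine has more remaining, at ≈ 54.808 ng/mL.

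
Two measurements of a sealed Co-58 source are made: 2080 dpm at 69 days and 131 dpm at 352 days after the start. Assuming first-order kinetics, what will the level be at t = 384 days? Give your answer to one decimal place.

Over Δt = 352 − 69 = 283 days, the level fell by a factor of 2080/131 ≈ 15.878.
n = log₂(15.878) ≈ 3.9889 half-lives, so t½ = 283/3.9889 ≈ 70.946 days.
From t = 352 to t = 384: 131 × (1/2)^((384−352)/70.946) ≈ 95.828 dpm.

95.8 dpm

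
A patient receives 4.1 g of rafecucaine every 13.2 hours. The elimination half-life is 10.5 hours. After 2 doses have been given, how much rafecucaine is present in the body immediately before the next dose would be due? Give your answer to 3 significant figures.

2.43 g

The 2 doses were given 26.4, 13.2 hours ago.
Total = 4.1·(1/2)^(26.4/10.5) + 4.1·(1/2)^(13.2/10.5)
      = 0.71764 + 1.7153 ≈ 2.433 g.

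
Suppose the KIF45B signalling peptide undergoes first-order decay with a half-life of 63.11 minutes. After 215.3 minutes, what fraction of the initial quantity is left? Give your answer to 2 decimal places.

n = 215.3/63.11 ≈ 3.4115 half-lives.
Fraction remaining = (1/2)^3.4115 ≈ 0.09398.

0.09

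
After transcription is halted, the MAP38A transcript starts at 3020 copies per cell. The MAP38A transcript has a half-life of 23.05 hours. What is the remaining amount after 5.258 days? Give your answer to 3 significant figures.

Convert the elapsed time: 5.258 days = 126.192 hours.
Number of half-lives: n = 126.192/23.05 ≈ 5.4747.
Remaining = 3020 × (1/2)^5.4747 = 3020 × 0.022488 ≈ 67.913 copies per cell.

67.9 copies per cell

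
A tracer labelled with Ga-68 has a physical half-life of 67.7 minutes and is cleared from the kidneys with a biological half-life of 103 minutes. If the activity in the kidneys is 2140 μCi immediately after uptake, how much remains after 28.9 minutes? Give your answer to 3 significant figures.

1/t_eff = 1/t_phys + 1/t_biol = 1/67.7 + 1/103 = 0.02448 per minute.
t_eff = 67.7 × 103 / (67.7 + 103) ≈ 40.85 minutes.
Remaining = 2140 × (1/2)^(28.9/40.85) = 2140 × (1/2)^0.70747 ≈ 1310.5 μCi.

1310 μCi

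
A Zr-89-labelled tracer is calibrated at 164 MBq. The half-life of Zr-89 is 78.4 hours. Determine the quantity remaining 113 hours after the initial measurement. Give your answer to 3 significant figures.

Number of half-lives: n = 113/78.4 ≈ 1.4413.
Remaining = 164 × (1/2)^1.4413 = 164 × 0.36823 ≈ 60.389 MBq.

60.4 MBq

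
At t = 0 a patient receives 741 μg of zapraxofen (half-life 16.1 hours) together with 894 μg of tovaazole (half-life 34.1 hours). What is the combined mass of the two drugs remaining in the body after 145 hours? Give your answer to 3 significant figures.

48.4 μg

zapraxofen: 741 × (1/2)^(145/16.1) = 741 × (1/2)^9.0062 ≈ 1.441 μg.
tovaazole: 894 × (1/2)^(145/34.1) = 894 × (1/2)^4.2522 ≈ 46.914 μg.
Total = 1.441 + 46.914 ≈ 48.355 μg.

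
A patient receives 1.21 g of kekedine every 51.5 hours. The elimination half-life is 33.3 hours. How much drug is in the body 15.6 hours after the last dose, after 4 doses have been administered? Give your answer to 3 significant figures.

The 4 doses were given 170.1, 118.6, 67.1, 15.6 hours ago.
Total = 1.21·(1/2)^(170.1/33.3) + 1.21·(1/2)^(118.6/33.3) + 1.21·(1/2)^(67.1/33.3) + 1.21·(1/2)^(15.6/33.3)
      = 0.035083 + 0.10248 + 0.29937 + 0.87451 ≈ 1.3114 g.

1.31 g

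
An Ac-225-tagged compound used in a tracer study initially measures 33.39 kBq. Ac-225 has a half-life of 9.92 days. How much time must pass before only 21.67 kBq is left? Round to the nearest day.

Fraction remaining = 21.67/33.39 ≈ 0.649.
n = log₂(33.39/21.67) = ln(1.5408)/ln 2 ≈ 0.62372 half-lives.
t = n × t½ = 0.62372 × 9.92 ≈ 6.1873 days.

6 days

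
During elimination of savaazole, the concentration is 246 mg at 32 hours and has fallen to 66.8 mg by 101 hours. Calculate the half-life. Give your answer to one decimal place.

36.7 hours

Over Δt = 101 − 32 = 69 hours, the level fell by a factor of 246/66.8 ≈ 3.6826.
n = log₂(3.6826) ≈ 1.8807 half-lives, so t½ = 69/1.8807 ≈ 36.688 hours.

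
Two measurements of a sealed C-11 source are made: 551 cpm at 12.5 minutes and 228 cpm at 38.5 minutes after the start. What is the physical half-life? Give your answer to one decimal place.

Over Δt = 38.5 − 12.5 = 26 minutes, the level fell by a factor of 551/228 ≈ 2.4167.
n = log₂(2.4167) ≈ 1.273 half-lives, so t½ = 26/1.273 ≈ 20.424 minutes.

20.4 minutes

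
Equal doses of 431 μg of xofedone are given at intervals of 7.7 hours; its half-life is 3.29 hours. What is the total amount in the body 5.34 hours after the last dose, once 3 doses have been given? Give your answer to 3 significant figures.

The 3 doses were given 20.74, 13.04, 5.34 hours ago.
Total = 431·(1/2)^(20.74/3.29) + 431·(1/2)^(13.04/3.29) + 431·(1/2)^(5.34/3.29)
      = 5.4551 + 27.627 + 139.92 ≈ 173 μg.

173 μg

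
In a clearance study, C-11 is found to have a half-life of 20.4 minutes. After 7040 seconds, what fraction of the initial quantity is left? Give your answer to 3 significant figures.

0.0186

7040 seconds = 117.333 minutes.
n = 117.333/20.4 ≈ 5.7516 half-lives.
Fraction remaining = (1/2)^5.7516 ≈ 0.01856.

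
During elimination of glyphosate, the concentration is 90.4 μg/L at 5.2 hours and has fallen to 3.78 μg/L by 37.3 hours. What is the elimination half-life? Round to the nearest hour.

7 hours

Over Δt = 37.3 − 5.2 = 32.1 hours, the level fell by a factor of 90.4/3.78 ≈ 23.915.
n = log₂(23.915) ≈ 4.5799 half-lives, so t½ = 32.1/4.5799 ≈ 7.0089 hours.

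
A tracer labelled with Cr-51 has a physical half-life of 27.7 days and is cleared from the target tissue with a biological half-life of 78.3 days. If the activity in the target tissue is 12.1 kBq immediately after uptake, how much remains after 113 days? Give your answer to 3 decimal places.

0.263 kBq

1/t_eff = 1/t_phys + 1/t_biol = 1/27.7 + 1/78.3 = 0.048872 per day.
t_eff = 27.7 × 78.3 / (27.7 + 78.3) ≈ 20.461 days.
Remaining = 12.1 × (1/2)^(113/20.461) = 12.1 × (1/2)^5.5226 ≈ 0.26322 kBq.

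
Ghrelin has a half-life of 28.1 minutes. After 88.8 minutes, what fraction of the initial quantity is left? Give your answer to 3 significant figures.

n = 88.8/28.1 ≈ 3.1601 half-lives.
Fraction remaining = (1/2)^3.1601 ≈ 0.11187.

0.112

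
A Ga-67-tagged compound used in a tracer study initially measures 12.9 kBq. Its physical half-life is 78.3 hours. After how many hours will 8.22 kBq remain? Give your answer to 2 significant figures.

Fraction remaining = 8.22/12.9 ≈ 0.63721.
n = log₂(12.9/8.22) = ln(1.5693)/ln 2 ≈ 0.65016 half-lives.
t = n × t½ = 0.65016 × 78.3 ≈ 50.908 hours.

51 hours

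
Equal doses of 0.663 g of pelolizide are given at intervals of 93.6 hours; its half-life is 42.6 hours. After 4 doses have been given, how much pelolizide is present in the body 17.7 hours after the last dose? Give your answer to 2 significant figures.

0.63 g

The 4 doses were given 298.5, 204.9, 111.3, 17.7 hours ago.
Total = 0.663·(1/2)^(298.5/42.6) + 0.663·(1/2)^(204.9/42.6) + 0.663·(1/2)^(111.3/42.6) + 0.663·(1/2)^(17.7/42.6)
      = 0.0051545 + 0.023638 + 0.1084 + 0.49709 ≈ 0.63428 g.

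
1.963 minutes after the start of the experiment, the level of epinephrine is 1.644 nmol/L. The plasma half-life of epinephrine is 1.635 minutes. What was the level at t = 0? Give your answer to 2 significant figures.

3.8 nmol/L

Number of half-lives elapsed: n = 1.963/1.635 ≈ 1.2006.
A₀ = A × 2^n = 1.644 × 2^1.2006 = 1.644 × 2.2984 ≈ 3.7785 nmol/L.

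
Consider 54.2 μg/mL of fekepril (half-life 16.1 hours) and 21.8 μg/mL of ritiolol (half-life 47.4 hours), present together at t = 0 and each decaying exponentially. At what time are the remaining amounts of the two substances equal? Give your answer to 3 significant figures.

32.0 hours

Set 54.2·(1/2)^(t/16.1) = 21.8·(1/2)^(t/47.4).
Taking log₂: log₂(54.2/21.8) = t·(1/16.1 − 1/47.4).
log₂(2.4862) = 1.314; 1/16.1 − 1/47.4 = 0.041015.
t = 1.314 / 0.041015 ≈ 32.036 hours.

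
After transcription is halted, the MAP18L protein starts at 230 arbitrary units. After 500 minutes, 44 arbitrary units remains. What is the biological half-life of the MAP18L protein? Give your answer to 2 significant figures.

A/A₀ = 44/230 ≈ 0.1913.
n = log₂(5.2273) ≈ 2.3861 half-lives elapsed in 500 minutes.
t½ = 500/2.3861 ≈ 209.55 minutes.

210 minutes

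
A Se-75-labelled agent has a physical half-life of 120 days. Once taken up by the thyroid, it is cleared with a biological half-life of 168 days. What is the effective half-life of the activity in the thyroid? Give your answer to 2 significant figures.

70 days

1/t_eff = 1/t_phys + 1/t_biol = 1/120 + 1/168 = 0.014286 per day.
t_eff = 120 × 168 / (120 + 168) ≈ 70 days.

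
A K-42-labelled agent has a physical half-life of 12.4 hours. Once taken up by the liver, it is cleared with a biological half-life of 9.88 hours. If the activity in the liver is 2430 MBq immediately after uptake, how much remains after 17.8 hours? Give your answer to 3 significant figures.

258 MBq

1/t_eff = 1/t_phys + 1/t_biol = 1/12.4 + 1/9.88 = 0.18186 per hour.
t_eff = 12.4 × 9.88 / (12.4 + 9.88) ≈ 5.4987 hours.
Remaining = 2430 × (1/2)^(17.8/5.4987) = 2430 × (1/2)^3.2371 ≈ 257.72 MBq.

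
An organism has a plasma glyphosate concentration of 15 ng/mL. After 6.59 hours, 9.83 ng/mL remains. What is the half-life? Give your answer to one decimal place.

A/A₀ = 9.83/15 ≈ 0.65533.
n = log₂(1.5259) ≈ 0.6097 half-lives elapsed in 6.59 hours.
t½ = 6.59/0.6097 ≈ 10.809 hours.

10.8 hours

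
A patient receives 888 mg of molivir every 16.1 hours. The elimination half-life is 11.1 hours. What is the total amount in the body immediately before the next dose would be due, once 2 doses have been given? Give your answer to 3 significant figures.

444 mg

The 2 doses were given 32.2, 16.1 hours ago.
Total = 888·(1/2)^(32.2/11.1) + 888·(1/2)^(16.1/11.1)
      = 118.89 + 324.93 ≈ 443.82 mg.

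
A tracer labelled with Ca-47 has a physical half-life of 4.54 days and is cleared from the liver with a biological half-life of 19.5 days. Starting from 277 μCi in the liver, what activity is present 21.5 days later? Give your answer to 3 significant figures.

4.84 μCi

1/t_eff = 1/t_phys + 1/t_biol = 1/4.54 + 1/19.5 = 0.27155 per day.
t_eff = 4.54 × 19.5 / (4.54 + 19.5) ≈ 3.6826 days.
Remaining = 277 × (1/2)^(21.5/3.6826) = 277 × (1/2)^5.8382 ≈ 4.8416 μCi.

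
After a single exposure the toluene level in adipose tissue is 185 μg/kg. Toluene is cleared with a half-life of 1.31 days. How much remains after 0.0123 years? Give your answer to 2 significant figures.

Convert the elapsed time: 0.0123 years = 4.4895 days.
Number of half-lives: n = 4.4895/1.31 ≈ 3.4271.
Remaining = 185 × (1/2)^3.4271 = 185 × 0.092969 ≈ 17.199 μg/kg.

17 μg/kg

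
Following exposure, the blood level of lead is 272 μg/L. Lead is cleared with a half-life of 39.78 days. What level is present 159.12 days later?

Elapsed time is 4 half-lives (159.12/39.78).
Each half-life halves the amount: 272 × (1/2)^4 = 272/16 = 17 μg/L.

17 μg/L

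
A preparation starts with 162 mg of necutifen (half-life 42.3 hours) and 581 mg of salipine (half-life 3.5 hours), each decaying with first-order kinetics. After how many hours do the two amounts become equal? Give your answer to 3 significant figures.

Set 162·(1/2)^(t/42.3) = 581·(1/2)^(t/3.5).
Taking log₂: log₂(162/581) = t·(1/42.3 − 1/3.5).
log₂(0.27883) = -1.8425; 1/42.3 − 1/3.5 = -0.26207.
t = -1.8425 / -0.26207 ≈ 7.0306 hours.

7.03 hours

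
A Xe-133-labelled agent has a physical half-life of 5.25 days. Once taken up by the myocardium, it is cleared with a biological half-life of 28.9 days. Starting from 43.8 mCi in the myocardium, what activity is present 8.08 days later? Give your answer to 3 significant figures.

12.4 mCi

1/t_eff = 1/t_phys + 1/t_biol = 1/5.25 + 1/28.9 = 0.22508 per day.
t_eff = 5.25 × 28.9 / (5.25 + 28.9) ≈ 4.4429 days.
Remaining = 43.8 × (1/2)^(8.08/4.4429) = 43.8 × (1/2)^1.8186 ≈ 12.417 mCi.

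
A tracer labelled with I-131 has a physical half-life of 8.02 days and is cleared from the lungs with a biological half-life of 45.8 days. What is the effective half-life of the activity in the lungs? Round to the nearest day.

1/t_eff = 1/t_phys + 1/t_biol = 1/8.02 + 1/45.8 = 0.14652 per day.
t_eff = 8.02 × 45.8 / (8.02 + 45.8) ≈ 6.8249 days.

7 days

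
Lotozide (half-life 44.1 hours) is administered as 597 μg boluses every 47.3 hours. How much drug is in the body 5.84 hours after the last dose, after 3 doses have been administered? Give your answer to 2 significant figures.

930 μg

The 3 doses were given 100.44, 53.14, 5.84 hours ago.
Total = 597·(1/2)^(100.44/44.1) + 597·(1/2)^(53.14/44.1) + 597·(1/2)^(5.84/44.1)
      = 123.13 + 258.96 + 544.64 ≈ 926.73 μg.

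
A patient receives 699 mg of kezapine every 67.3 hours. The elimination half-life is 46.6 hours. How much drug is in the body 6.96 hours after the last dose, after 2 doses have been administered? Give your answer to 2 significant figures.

The 2 doses were given 74.26, 6.96 hours ago.
Total = 699·(1/2)^(74.26/46.6) + 699·(1/2)^(6.96/46.6)
      = 231.62 + 630.26 ≈ 861.87 mg.

860 mg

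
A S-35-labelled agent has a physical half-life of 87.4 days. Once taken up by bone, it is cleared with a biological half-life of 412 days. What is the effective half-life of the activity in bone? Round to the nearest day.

1/t_eff = 1/t_phys + 1/t_biol = 1/87.4 + 1/412 = 0.013869 per day.
t_eff = 87.4 × 412 / (87.4 + 412) ≈ 72.104 days.

72 days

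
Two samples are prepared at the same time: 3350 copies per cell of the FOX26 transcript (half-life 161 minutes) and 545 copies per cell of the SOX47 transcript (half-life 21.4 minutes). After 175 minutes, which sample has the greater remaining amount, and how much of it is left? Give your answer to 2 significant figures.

FOX26 transcript: 3350 × (1/2)^1.087 ≈ 1577 copies per cell.
SOX47 transcript: 545 × (1/2)^8.1776 ≈ 1.8824 copies per cell.
FOX26 transcript has more remaining, at ≈ 1577 copies per cell.

FOX26 transcript, 1600 copies per cell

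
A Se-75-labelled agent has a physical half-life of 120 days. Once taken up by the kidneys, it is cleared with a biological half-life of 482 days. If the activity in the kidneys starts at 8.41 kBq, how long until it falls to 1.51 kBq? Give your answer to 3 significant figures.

1/t_eff = 1/t_phys + 1/t_biol = 1/120 + 1/482 = 0.010408 per day.
t_eff = 120 × 482 / (120 + 482) ≈ 96.08 days.
n = log₂(8.41/1.51) ≈ 2.4776; t = 2.4776 × 96.08 ≈ 238.04 days.

238 days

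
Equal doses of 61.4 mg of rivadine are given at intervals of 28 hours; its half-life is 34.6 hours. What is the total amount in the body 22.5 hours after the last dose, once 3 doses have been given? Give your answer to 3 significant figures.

The 3 doses were given 78.5, 50.5, 22.5 hours ago.
Total = 61.4·(1/2)^(78.5/34.6) + 61.4·(1/2)^(50.5/34.6) + 61.4·(1/2)^(22.5/34.6)
      = 12.741 + 22.326 + 39.121 ≈ 74.188 mg.

74.2 mg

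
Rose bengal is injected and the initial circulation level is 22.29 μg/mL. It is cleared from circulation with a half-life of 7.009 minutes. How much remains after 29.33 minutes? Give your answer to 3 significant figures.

Number of half-lives: n = 29.33/7.009 ≈ 4.1846.
Remaining = 22.29 × (1/2)^4.1846 = 22.29 × 0.054993 ≈ 1.2258 μg/mL.

1.23 μg/mL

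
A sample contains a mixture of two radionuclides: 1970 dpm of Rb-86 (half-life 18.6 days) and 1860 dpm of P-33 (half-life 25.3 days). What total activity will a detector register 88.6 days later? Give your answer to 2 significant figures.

Rb-86: 1970 × (1/2)^(88.6/18.6) = 1970 × (1/2)^4.7634 ≈ 72.532 dpm.
P-33: 1860 × (1/2)^(88.6/25.3) = 1860 × (1/2)^3.502 ≈ 164.18 dpm.
Total = 72.532 + 164.18 ≈ 236.71 dpm.

240 dpm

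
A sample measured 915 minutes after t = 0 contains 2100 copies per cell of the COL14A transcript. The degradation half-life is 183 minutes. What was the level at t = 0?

67200 copies per cell

Number of half-lives elapsed: n = 915/183 ≈ 5.
A₀ = A × 2^n = 2100 × 2^5 = 2100 × 32 ≈ 67200 copies per cell.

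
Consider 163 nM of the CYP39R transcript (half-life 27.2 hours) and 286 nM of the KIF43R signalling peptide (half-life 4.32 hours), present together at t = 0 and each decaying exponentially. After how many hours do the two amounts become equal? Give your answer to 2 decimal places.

Set 163·(1/2)^(t/27.2) = 286·(1/2)^(t/4.32).
Taking log₂: log₂(163/286) = t·(1/27.2 − 1/4.32).
log₂(0.56993) = -0.81114; 1/27.2 − 1/4.32 = -0.19472.
t = -0.81114 / -0.19472 ≈ 4.1658 hours.

4.17 hours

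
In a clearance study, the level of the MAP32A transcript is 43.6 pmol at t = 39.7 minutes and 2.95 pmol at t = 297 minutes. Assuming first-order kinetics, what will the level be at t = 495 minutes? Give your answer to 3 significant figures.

Over Δt = 297 − 39.7 = 257.3 minutes, the level fell by a factor of 43.6/2.95 ≈ 14.78.
n = log₂(14.78) ≈ 3.8855 half-lives, so t½ = 257.3/3.8855 ≈ 66.22 minutes.
From t = 297 to t = 495: 2.95 × (1/2)^((495−297)/66.22) ≈ 0.3713 pmol.

0.371 pmol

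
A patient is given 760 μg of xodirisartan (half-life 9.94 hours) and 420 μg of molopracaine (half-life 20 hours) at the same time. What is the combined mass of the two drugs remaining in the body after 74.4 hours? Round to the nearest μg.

36 μg

xodirisartan: 760 × (1/2)^(74.4/9.94) = 760 × (1/2)^7.4849 ≈ 4.2426 μg.
molopracaine: 420 × (1/2)^(74.4/20) = 420 × (1/2)^3.72 ≈ 31.873 μg.
Total = 4.2426 + 31.873 ≈ 36.115 μg.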